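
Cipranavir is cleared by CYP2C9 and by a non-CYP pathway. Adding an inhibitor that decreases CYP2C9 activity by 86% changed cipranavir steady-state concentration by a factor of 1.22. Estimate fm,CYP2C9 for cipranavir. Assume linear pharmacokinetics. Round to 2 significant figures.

Let x = fm,CYP2C9. Because steady-state concentration ∝ 1/CL, relative clearance fell to 1/1.22 = 0.8197.
Setting x·0.14 + (1 − x) = 0.8197 and solving: x = (0.8197 − 1)/(0.14 − 1) = 0.21.

0.21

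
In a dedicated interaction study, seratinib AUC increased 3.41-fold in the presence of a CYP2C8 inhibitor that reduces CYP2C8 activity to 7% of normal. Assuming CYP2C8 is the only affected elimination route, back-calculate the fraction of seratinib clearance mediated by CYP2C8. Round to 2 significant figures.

0.76

Call the CYP2C8 fraction fm. After the interaction, CL_new/CL_old = fm × 0.07 + (1 − fm).
AUC ratio = 1 / (new CL fraction), so new CL fraction = 1 / 3.41 = 0.2933.
fm × 0.07 + 1 − fm = 0.2933  ⇒  fm × (0.07 − 1) = −0.7067  ⇒  fm = 0.76.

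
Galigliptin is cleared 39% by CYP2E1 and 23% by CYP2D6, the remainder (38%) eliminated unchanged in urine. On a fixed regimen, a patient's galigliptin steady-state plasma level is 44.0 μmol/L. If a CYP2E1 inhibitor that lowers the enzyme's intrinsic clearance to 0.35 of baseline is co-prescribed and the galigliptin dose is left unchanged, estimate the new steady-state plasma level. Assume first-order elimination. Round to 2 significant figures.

The CYP2E1 pathway (39% of clearance) drops to 0.35× activity: 0.39 × 0.35 = 0.1365.
CYP2D6 (23%) and the residual 38% are unaffected.
New clearance relative to baseline: 0.1365 + 0.23 + 0.38 = 0.7465.
New steady-state plasma level = baseline ÷ relative clearance = 44.0 / 0.7465 = 59 μmol/L.

59 μmol/L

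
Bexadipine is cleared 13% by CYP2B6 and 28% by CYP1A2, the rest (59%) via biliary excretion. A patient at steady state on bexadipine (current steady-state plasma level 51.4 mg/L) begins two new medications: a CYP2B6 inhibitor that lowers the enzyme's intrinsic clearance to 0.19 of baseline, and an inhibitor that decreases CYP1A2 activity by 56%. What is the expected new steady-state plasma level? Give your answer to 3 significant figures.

69.7 mg/L

The CYP2B6 pathway (13% of clearance) is reduced to 0.19× activity: 0.13 × 0.19 = 0.0247.
The CYP1A2 pathway (28% of clearance) is reduced to 0.44× activity: 0.28 × 0.44 = 0.1232.
The remaining 59% of clearance is unaffected.
New clearance relative to baseline: 0.0247 + 0.1232 + 0.59 = 0.7379.
Steady-state plasma level ∝ 1/CL: new value = 51.4 / 0.7379 = 69.7 mg/L.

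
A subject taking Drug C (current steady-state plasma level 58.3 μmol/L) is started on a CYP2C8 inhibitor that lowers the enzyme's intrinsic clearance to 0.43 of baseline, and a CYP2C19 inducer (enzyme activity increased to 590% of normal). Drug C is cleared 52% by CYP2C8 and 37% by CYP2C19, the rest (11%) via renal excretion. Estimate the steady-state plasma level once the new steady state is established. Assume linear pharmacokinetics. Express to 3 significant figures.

The CYP2C8 pathway (52% of clearance) is reduced to 0.43× activity: 0.52 × 0.43 = 0.2236.
The CYP2C19 pathway (37% of clearance) is boosted to 5.9× activity: 0.37 × 5.9 = 2.183.
Non-CYP routes (11%) are unchanged.
CL_new/CL_old = 0.2236 + 2.183 + 0.11 = 2.5166.
New steady-state plasma level = 58.3 / 2.5166 = 23.2 μmol/L (concentration scales inversely with clearance).

23.2 μmol/L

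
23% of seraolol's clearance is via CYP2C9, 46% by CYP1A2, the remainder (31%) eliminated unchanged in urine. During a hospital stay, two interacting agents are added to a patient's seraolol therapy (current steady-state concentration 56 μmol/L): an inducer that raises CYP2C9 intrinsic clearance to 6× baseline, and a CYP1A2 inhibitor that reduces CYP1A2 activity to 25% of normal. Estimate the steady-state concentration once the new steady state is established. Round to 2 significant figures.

31 μmol/L

The CYP2C9 pathway (23% of clearance) rises to 6× activity: 0.23 × 6 = 1.38.
The CYP1A2 pathway (46% of clearance) is reduced to 0.25× activity: 0.46 × 0.25 = 0.115.
Non-CYP routes (31%) are unchanged.
CL_new/CL_old = 1.38 + 0.115 + 0.31 = 1.805.
Dividing the baseline by the relative clearance: 56 / 1.805 = 31 μmol/L.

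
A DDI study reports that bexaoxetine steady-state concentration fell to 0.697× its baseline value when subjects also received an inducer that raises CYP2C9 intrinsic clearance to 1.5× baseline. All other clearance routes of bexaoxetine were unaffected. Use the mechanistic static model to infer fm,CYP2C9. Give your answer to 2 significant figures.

0.87

Let fm be the CYP2C9 fraction. New clearance relative to baseline = fm × 1.5 + (1 − fm).
Steady-state concentration ratio = 1 / (new CL fraction), so new CL fraction = 1 / 0.697 = 1.435.
fm × 1.5 + 1 − fm = 1.435  ⇒  fm × (1.5 − 1) = 0.4347  ⇒  fm = 0.87.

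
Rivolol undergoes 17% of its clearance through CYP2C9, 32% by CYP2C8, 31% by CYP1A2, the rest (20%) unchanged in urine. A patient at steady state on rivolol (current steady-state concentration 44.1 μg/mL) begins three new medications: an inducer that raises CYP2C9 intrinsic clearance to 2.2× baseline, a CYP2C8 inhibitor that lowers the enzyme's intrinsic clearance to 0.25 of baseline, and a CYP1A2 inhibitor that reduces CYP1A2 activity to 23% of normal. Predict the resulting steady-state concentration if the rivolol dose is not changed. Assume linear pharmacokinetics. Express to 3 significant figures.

The CYP2C9 pathway (17% of clearance) increases to 2.2× activity: 0.17 × 2.2 = 0.374.
The CYP2C8 pathway (32% of clearance) is reduced to 0.25× activity: 0.32 × 0.25 = 0.08.
The CYP1A2 pathway (31% of clearance) drops to 0.23× activity: 0.31 × 0.23 = 0.0713.
The remaining 20% of clearance is unaffected.
Relative clearance = 0.374 + 0.08 + 0.0713 + 0.2 = 0.7253.
New steady-state concentration = 44.1 / 0.7253 = 60.8 μg/mL (concentration scales inversely with clearance).

60.8 μg/mL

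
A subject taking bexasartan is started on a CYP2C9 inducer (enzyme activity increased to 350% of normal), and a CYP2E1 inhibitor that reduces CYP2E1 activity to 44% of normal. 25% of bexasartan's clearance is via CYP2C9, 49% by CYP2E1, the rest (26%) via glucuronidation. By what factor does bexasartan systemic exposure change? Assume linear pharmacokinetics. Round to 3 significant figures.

The CYP2C9 pathway (25% of clearance) rises to 3.5× activity: 0.25 × 3.5 = 0.875.
The CYP2E1 pathway (49% of clearance) falls to 0.44× activity: 0.49 × 0.44 = 0.2156.
The remaining 26% of clearance is unaffected.
CL_new/CL_old = 0.875 + 0.2156 + 0.26 = 1.3506.
Because systemic exposure varies inversely with clearance, the combined effect is 1 / 1.3506 = 0.740.

0.740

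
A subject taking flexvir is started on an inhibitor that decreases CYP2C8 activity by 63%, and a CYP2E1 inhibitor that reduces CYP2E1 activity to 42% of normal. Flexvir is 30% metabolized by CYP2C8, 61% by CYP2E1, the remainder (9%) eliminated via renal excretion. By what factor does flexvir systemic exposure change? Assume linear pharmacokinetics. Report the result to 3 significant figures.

CYP2C8: 0.3 × 0.37 = 0.111
CYP2E1: 0.61 × 0.42 = 0.2562
Other: 0.09 (unchanged)
CL_new/CL_old = 0.111 + 0.2562 + 0.09 = 0.4572.
Net systemic exposure ratio = 1 / 0.4572 = 2.19.

2.19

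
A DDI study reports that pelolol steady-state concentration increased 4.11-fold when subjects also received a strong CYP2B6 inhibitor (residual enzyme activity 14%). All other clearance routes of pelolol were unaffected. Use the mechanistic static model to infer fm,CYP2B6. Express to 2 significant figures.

0.88

CL'/CL = 1 / 4.11 = 0.2433
0.14·fm + (1 − fm) = 0.2433
fm = (0.2433 − 1) / (0.14 − 1) = 0.88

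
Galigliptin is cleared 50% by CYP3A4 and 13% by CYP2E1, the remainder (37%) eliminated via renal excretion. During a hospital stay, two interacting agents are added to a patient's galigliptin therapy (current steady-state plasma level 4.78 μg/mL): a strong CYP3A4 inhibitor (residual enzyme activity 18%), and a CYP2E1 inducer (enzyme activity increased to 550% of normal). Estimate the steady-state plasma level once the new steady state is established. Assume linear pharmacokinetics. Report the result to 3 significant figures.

The CYP3A4 pathway (50% of clearance) is reduced to 0.18× activity: 0.5 × 0.18 = 0.09.
The CYP2E1 pathway (13% of clearance) is boosted to 5.5× activity: 0.13 × 5.5 = 0.715.
The remaining 37% of clearance is unaffected.
New clearance relative to baseline: 0.09 + 0.715 + 0.37 = 1.175.
Steady-state plasma level ∝ 1/CL: new value = 4.78 / 1.175 = 4.07 μg/mL.

4.07 μg/mL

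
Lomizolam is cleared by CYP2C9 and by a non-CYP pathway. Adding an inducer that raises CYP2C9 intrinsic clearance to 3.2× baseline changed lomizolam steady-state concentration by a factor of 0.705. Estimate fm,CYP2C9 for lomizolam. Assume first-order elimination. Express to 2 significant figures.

0.19

Let x = fm,CYP2C9. Because steady-state concentration ∝ 1/CL, relative clearance rose to 1/0.705 = 1.418.
Only the CYP2C9 route changed, so 1.418 = x·3.2 + (1 − x), giving x = 0.19.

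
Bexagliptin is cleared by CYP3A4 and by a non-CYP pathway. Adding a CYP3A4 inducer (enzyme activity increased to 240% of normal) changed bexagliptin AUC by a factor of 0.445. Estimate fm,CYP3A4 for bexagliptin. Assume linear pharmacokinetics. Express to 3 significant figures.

CL'/CL = 1 / 0.445 = 2.247
2.4·fm + (1 − fm) = 2.247
fm = (2.247 − 1) / (2.4 − 1) = 0.891

0.891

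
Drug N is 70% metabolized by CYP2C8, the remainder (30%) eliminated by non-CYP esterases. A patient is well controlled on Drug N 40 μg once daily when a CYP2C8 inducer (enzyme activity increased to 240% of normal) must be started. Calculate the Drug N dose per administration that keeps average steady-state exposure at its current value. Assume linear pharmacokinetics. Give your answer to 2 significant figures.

The CYP2C8 pathway (70% of clearance) increases to 2.4× activity: 0.7 × 2.4 = 1.68.
The remaining 30% of clearance is unaffected.
CL_new/CL_old = 1.68 + 0.3 = 1.98.
Css,avg = (dose rate)/CL, so holding Css fixed requires dose ∝ CL: 40 × 1.98 = 79 μg.

79 μg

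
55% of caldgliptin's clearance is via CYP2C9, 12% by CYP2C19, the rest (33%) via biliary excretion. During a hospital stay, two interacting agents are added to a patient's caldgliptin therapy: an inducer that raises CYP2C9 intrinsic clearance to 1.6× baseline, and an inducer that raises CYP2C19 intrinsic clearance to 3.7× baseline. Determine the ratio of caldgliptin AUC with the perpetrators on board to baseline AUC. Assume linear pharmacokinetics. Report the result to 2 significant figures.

0.60

The CYP2C9 pathway (55% of clearance) rises to 1.6× activity: 0.55 × 1.6 = 0.88.
The CYP2C19 pathway (12% of clearance) rises to 3.7× activity: 0.12 × 3.7 = 0.444.
The remaining 33% of clearance is unaffected.
New clearance relative to baseline: 0.88 + 0.444 + 0.33 = 1.654.
Net AUC ratio = 1 / 1.654 = 0.60.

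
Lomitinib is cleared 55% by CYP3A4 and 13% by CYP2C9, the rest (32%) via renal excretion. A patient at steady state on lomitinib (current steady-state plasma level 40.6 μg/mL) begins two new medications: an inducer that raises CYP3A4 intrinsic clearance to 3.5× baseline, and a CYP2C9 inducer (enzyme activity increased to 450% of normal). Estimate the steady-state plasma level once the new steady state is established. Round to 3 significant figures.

14.3 μg/mL

The CYP3A4 pathway (55% of clearance) rises to 3.5× activity: 0.55 × 3.5 = 1.925.
The CYP2C9 pathway (13% of clearance) increases to 4.5× activity: 0.13 × 4.5 = 0.585.
Non-CYP routes (32%) are unchanged.
New clearance relative to baseline: 1.925 + 0.585 + 0.32 = 2.83.
Steady-state plasma level ∝ 1/CL: new value = 40.6 / 2.83 = 14.3 μg/mL.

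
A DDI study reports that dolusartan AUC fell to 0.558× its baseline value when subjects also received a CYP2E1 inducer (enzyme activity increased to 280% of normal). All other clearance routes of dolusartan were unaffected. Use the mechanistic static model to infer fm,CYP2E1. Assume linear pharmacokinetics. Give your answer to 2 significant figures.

0.44

Call the CYP2E1 fraction fm. After the interaction, CL_new/CL_old = fm × 2.8 + (1 − fm).
AUC ratio = 1 / (new CL fraction), so new CL fraction = 1 / 0.558 = 1.792.
fm × 2.8 + 1 − fm = 1.792  ⇒  fm × (2.8 − 1) = 0.7921  ⇒  fm = 0.44.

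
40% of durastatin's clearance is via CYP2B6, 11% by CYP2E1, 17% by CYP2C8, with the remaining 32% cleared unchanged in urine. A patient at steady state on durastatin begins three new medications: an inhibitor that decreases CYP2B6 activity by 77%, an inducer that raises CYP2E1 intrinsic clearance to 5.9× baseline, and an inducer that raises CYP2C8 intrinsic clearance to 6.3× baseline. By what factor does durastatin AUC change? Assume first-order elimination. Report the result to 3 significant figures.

The CYP2B6 pathway (40% of clearance) drops to 0.23× activity: 0.4 × 0.23 = 0.092.
The CYP2E1 pathway (11% of clearance) is boosted to 5.9× activity: 0.11 × 5.9 = 0.649.
The CYP2C8 pathway (17% of clearance) increases to 6.3× activity: 0.17 × 6.3 = 1.071.
Non-CYP routes (32%) are unchanged.
CL_new/CL_old = 0.092 + 0.649 + 1.071 + 0.32 = 2.132.
Because AUC varies inversely with clearance, the combined effect is 1 / 2.132 = 0.469.

0.469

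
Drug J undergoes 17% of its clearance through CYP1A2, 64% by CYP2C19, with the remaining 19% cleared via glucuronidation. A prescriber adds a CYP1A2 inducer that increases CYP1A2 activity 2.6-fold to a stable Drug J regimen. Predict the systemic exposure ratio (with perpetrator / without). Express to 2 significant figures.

0.79

CYP1A2: 0.17 × 2.6 = 0.442
CYP2C19: 0.64 (unchanged)
Other: 0.19 (unchanged)
Relative clearance = 0.442 + 0.64 + 0.19 = 1.272.
Systemic exposure is inversely proportional to clearance, so the fold-change is 1 / 1.272 = 0.79.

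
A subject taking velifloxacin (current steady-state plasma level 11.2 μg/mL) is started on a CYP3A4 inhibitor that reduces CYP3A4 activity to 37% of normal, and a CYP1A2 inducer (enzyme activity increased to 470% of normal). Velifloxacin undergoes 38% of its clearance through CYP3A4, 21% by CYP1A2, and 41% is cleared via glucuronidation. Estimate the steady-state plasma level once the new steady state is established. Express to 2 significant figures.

7.3 μg/mL

The CYP3A4 pathway (38% of clearance) drops to 0.37× activity: 0.38 × 0.37 = 0.1406.
The CYP1A2 pathway (21% of clearance) is boosted to 4.7× activity: 0.21 × 4.7 = 0.987.
Non-CYP routes (41%) are unchanged.
New clearance relative to baseline: 0.1406 + 0.987 + 0.41 = 1.5376.
Steady-state plasma level ∝ 1/CL: new value = 11.2 / 1.5376 = 7.3 μg/mL.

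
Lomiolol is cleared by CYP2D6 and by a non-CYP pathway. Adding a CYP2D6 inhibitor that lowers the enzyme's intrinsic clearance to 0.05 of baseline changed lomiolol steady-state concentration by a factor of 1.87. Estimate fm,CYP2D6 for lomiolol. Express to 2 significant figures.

0.49

CL'/CL = 1 / 1.87 = 0.5348
0.05·fm + (1 − fm) = 0.5348
fm = (0.5348 − 1) / (0.05 − 1) = 0.49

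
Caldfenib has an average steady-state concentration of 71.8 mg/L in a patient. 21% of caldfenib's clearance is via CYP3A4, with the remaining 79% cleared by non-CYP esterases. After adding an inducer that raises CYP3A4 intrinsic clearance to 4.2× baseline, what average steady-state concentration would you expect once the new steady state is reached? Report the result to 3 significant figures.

The CYP3A4 pathway (21% of clearance) is boosted to 4.2× activity: 0.21 × 4.2 = 0.882.
Non-CYP routes (79%) are unchanged.
New clearance relative to baseline: 0.882 + 0.79 = 1.672.
With dosing unchanged, average steady-state concentration scales as 1/CL: 71.8 / 1.672 = 42.9 mg/L.

42.9 mg/L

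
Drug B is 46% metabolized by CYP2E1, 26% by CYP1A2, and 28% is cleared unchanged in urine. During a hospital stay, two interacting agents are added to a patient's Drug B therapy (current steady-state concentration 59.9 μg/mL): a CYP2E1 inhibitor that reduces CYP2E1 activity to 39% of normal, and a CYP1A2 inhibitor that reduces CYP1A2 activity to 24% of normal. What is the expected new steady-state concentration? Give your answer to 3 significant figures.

The CYP2E1 pathway (46% of clearance) is reduced to 0.39× activity: 0.46 × 0.39 = 0.1794.
The CYP1A2 pathway (26% of clearance) drops to 0.24× activity: 0.26 × 0.24 = 0.0624.
Non-CYP routes (28%) are unchanged.
New clearance relative to baseline: 0.1794 + 0.0624 + 0.28 = 0.5218.
New steady-state concentration = 59.9 / 0.5218 = 115 μg/mL (concentration scales inversely with clearance).

115 μg/mL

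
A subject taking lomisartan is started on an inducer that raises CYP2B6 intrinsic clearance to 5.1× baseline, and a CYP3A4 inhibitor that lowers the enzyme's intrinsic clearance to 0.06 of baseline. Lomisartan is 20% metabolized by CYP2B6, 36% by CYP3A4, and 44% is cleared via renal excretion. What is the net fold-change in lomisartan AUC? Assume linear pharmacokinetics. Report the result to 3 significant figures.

The CYP2B6 pathway (20% of clearance) rises to 5.1× activity: 0.2 × 5.1 = 1.02.
The CYP3A4 pathway (36% of clearance) is reduced to 0.06× activity: 0.36 × 0.06 = 0.0216.
The remaining 44% of clearance is unaffected.
CL_new/CL_old = 1.02 + 0.0216 + 0.44 = 1.4816.
Net AUC ratio = 1 / 1.4816 = 0.675.

0.675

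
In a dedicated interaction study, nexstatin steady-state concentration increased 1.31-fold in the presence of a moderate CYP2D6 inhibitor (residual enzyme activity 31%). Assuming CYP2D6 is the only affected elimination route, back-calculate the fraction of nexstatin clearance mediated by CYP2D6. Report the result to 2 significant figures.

0.34

Let x = fm,CYP2D6. Because steady-state concentration ∝ 1/CL, relative clearance fell to 1/1.31 = 0.7634.
Setting x·0.31 + (1 − x) = 0.7634 and solving: x = (0.7634 − 1)/(0.31 − 1) = 0.34.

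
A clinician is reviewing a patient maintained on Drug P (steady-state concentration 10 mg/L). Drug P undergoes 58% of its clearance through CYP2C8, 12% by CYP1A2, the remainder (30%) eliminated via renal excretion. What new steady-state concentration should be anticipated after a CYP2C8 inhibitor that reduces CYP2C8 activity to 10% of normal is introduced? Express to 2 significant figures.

21 mg/L

The CYP2C8 pathway (58% of clearance) falls to 0.1× activity: 0.58 × 0.1 = 0.058.
CYP1A2 (12%) and the residual 30% are unaffected.
New clearance relative to baseline: 0.058 + 0.12 + 0.3 = 0.478.
New steady-state concentration = baseline ÷ relative clearance = 10 / 0.478 = 21 mg/L.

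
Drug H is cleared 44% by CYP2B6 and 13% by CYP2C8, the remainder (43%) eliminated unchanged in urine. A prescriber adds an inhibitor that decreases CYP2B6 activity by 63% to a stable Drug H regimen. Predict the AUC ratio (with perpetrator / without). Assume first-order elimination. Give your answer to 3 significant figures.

The CYP2B6 pathway (44% of clearance) is reduced to 0.37× activity: 0.44 × 0.37 = 0.1628.
CYP2C8 (13%) and the residual 43% are unaffected.
Relative clearance = 0.1628 + 0.13 + 0.43 = 0.7228.
Since AUC ∝ 1/CL, the ratio is 1 / 0.7228 = 1.38.

1.38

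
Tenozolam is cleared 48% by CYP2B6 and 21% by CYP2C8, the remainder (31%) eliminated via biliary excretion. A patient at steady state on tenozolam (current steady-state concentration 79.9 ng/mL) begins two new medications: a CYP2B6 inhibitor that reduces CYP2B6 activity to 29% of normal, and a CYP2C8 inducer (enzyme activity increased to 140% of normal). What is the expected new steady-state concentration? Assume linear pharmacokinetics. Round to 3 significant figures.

108 ng/mL

The CYP2B6 pathway (48% of clearance) falls to 0.29× activity: 0.48 × 0.29 = 0.1392.
The CYP2C8 pathway (21% of clearance) increases to 1.4× activity: 0.21 × 1.4 = 0.294.
Non-CYP routes (31%) are unchanged.
CL_new/CL_old = 0.1392 + 0.294 + 0.31 = 0.7432.
Dividing the baseline by the relative clearance: 79.9 / 0.7432 = 108 ng/mL.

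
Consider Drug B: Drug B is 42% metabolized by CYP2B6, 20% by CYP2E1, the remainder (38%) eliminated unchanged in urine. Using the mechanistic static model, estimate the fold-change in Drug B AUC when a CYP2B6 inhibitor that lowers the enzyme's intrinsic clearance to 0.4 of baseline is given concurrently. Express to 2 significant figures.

1.3

The CYP2B6 pathway (42% of clearance) drops to 0.4× activity: 0.42 × 0.4 = 0.168.
CYP2E1 (20%) and the residual 38% are unaffected.
New clearance relative to baseline: 0.168 + 0.2 + 0.38 = 0.748.
Since AUC ∝ 1/CL, the ratio is 1 / 0.748 = 1.3.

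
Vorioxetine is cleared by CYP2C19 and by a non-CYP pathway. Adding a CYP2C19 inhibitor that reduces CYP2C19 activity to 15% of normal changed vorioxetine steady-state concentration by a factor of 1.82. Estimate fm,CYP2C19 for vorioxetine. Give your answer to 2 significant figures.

Let fm be the CYP2C19 fraction. New clearance relative to baseline = fm × 0.15 + (1 − fm).
Steady-state concentration ratio = 1 / (new CL fraction), so new CL fraction = 1 / 1.82 = 0.5495.
fm × 0.15 + 1 − fm = 0.5495  ⇒  fm × (0.15 − 1) = −0.4505  ⇒  fm = 0.53.

0.53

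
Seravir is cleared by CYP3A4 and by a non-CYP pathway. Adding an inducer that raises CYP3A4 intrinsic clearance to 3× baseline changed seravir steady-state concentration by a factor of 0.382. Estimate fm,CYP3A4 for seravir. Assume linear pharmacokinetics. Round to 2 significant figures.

0.81

Call the CYP3A4 fraction fm. After the interaction, CL_new/CL_old = fm × 3 + (1 − fm).
Steady-state concentration ratio = 1 / (new CL fraction), so new CL fraction = 1 / 0.382 = 2.618.
fm × 3 + 1 − fm = 2.618  ⇒  fm × (3 − 1) = 1.618  ⇒  fm = 0.81.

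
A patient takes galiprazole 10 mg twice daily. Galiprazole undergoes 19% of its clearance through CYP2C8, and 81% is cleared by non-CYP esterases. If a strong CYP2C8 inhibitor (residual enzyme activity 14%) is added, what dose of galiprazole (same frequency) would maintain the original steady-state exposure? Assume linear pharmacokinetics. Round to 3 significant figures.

The CYP2C8 pathway (19% of clearance) falls to 0.14× activity: 0.19 × 0.14 = 0.0266.
The remaining 81% of clearance is unaffected.
CL_new/CL_old = 0.0266 + 0.81 = 0.8366.
Exposure is unchanged when dose changes in proportion to clearance. New dose = 10 mg × 0.8366 = 8.37 mg.

8.37 mg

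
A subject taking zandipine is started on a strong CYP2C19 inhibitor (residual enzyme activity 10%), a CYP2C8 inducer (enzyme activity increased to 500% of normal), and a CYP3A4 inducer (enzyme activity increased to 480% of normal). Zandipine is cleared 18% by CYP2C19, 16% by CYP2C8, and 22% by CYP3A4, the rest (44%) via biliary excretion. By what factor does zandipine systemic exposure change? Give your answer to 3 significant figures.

The CYP2C19 pathway (18% of clearance) falls to 0.1× activity: 0.18 × 0.1 = 0.018.
The CYP2C8 pathway (16% of clearance) rises to 5× activity: 0.16 × 5 = 0.8.
The CYP3A4 pathway (22% of clearance) increases to 4.8× activity: 0.22 × 4.8 = 1.056.
The remaining 44% of clearance is unaffected.
CL_new/CL_old = 0.018 + 0.8 + 1.056 + 0.44 = 2.314.
Net systemic exposure ratio = 1 / 2.314 = 0.432.

0.432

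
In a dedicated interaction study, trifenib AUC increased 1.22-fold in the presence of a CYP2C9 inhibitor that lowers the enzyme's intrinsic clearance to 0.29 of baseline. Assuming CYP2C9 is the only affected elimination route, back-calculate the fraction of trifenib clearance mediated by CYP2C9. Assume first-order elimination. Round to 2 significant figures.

0.25

Let fm be the CYP2C9 fraction. New clearance relative to baseline = fm × 0.29 + (1 − fm).
AUC ratio = 1 / (new CL fraction), so new CL fraction = 1 / 1.22 = 0.8197.
fm × 0.29 + 1 − fm = 0.8197  ⇒  fm × (0.29 − 1) = −0.1803  ⇒  fm = 0.25.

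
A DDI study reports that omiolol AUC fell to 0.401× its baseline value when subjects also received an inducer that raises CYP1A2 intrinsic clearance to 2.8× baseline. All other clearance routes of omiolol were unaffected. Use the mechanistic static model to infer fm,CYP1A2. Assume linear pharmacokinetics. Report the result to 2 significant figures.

0.83

Let x = fm,CYP1A2. Because AUC ∝ 1/CL, relative clearance rose to 1/0.401 = 2.494.
Only the CYP1A2 route changed, so 2.494 = x·2.8 + (1 − x), giving x = 0.83.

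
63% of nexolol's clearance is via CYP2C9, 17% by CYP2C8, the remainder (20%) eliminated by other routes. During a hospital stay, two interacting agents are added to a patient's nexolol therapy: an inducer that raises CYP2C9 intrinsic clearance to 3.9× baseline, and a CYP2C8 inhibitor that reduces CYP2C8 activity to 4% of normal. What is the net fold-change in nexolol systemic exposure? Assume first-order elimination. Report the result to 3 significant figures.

0.375

CYP2C9: 0.63 × 3.9 = 2.457
CYP2C8: 0.17 × 0.04 = 0.0068
Other: 0.2 (unchanged)
CL_new/CL_old = 2.457 + 0.0068 + 0.2 = 2.6638.
Net systemic exposure ratio = 1 / 2.6638 = 0.375.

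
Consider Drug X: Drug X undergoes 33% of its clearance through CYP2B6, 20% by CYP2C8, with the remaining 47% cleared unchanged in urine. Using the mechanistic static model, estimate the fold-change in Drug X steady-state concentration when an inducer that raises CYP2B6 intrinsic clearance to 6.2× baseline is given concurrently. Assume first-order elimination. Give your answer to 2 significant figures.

0.37

The CYP2B6 pathway (33% of clearance) is boosted to 6.2× activity: 0.33 × 6.2 = 2.046.
CYP2C8 (20%) and the residual 47% are unaffected.
New clearance relative to baseline: 2.046 + 0.2 + 0.47 = 2.716.
Since steady-state concentration ∝ 1/CL, the ratio is 1 / 2.716 = 0.37.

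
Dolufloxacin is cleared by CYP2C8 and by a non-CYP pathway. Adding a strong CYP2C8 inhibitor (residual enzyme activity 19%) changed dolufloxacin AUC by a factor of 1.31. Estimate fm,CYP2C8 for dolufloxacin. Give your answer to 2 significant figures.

Let fm be the CYP2C8 fraction. New clearance relative to baseline = fm × 0.19 + (1 − fm).
AUC ratio = 1 / (new CL fraction), so new CL fraction = 1 / 1.31 = 0.7634.
fm × 0.19 + 1 − fm = 0.7634  ⇒  fm × (0.19 − 1) = −0.2366  ⇒  fm = 0.29.

0.29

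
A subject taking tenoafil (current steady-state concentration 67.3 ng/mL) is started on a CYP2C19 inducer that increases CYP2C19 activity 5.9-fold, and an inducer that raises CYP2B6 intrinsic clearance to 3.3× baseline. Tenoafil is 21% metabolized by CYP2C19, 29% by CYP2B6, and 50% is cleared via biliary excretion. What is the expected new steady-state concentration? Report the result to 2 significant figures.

25 ng/mL

CYP2C19: 0.21 × 5.9 = 1.239
CYP2B6: 0.29 × 3.3 = 0.957
Other: 0.5 (unchanged)
New clearance relative to baseline: 1.239 + 0.957 + 0.5 = 2.696.
New steady-state concentration = 67.3 / 2.696 = 25 ng/mL (concentration scales inversely with clearance).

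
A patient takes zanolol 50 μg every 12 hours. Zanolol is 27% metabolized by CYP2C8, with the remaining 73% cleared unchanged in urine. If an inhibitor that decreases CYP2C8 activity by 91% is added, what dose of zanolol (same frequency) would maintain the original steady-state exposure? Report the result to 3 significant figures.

CYP2C8: 0.27 × 0.09 = 0.0243
Other: 0.73 (unchanged)
New clearance relative to baseline: 0.0243 + 0.73 = 0.7543.
Exposure is unchanged when dose changes in proportion to clearance. New dose = 50 μg × 0.7543 = 37.7 μg.

37.7 μg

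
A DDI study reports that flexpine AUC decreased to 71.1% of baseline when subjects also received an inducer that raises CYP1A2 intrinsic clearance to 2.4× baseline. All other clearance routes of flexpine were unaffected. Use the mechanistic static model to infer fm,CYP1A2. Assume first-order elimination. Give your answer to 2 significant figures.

CL'/CL = 1 / 0.711 = 1.406
2.4·fm + (1 − fm) = 1.406
fm = (1.406 − 1) / (2.4 − 1) = 0.29

0.29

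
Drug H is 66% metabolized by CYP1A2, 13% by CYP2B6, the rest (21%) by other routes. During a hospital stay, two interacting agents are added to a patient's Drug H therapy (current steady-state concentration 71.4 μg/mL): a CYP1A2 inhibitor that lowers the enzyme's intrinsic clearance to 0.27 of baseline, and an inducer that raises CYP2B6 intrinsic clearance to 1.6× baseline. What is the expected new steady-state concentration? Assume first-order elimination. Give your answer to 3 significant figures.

The CYP1A2 pathway (66% of clearance) is reduced to 0.27× activity: 0.66 × 0.27 = 0.1782.
The CYP2B6 pathway (13% of clearance) rises to 1.6× activity: 0.13 × 1.6 = 0.208.
Non-CYP routes (21%) are unchanged.
Relative clearance = 0.1782 + 0.208 + 0.21 = 0.5962.
New steady-state concentration = 71.4 / 0.5962 = 120 μg/mL (concentration scales inversely with clearance).

120 μg/mL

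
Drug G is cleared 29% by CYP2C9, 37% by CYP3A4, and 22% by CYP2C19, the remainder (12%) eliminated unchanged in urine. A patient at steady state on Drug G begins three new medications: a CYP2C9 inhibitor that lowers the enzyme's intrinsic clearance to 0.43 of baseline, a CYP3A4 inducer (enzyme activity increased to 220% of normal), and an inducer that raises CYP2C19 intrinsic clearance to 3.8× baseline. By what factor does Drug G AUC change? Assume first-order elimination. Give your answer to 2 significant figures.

CYP2C9: 0.29 × 0.43 = 0.1247
CYP3A4: 0.37 × 2.2 = 0.814
CYP2C19: 0.22 × 3.8 = 0.836
Other: 0.12 (unchanged)
New clearance relative to baseline: 0.1247 + 0.814 + 0.836 + 0.12 = 1.8947.
Because AUC varies inversely with clearance, the combined effect is 1 / 1.8947 = 0.53.

0.53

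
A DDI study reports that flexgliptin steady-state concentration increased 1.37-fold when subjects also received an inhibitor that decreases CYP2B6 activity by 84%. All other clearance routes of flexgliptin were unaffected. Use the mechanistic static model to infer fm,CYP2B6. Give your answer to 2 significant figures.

CL'/CL = 1 / 1.37 = 0.7299
0.16·fm + (1 − fm) = 0.7299
fm = (0.7299 − 1) / (0.16 − 1) = 0.32

0.32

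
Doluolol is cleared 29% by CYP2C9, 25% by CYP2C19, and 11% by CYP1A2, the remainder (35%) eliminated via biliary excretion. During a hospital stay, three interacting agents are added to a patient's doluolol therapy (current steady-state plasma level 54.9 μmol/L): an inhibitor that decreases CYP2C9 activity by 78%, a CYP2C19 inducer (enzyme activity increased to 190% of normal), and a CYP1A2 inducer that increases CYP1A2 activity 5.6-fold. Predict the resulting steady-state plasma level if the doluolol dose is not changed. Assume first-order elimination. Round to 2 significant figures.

The CYP2C9 pathway (29% of clearance) falls to 0.22× activity: 0.29 × 0.22 = 0.0638.
The CYP2C19 pathway (25% of clearance) increases to 1.9× activity: 0.25 × 1.9 = 0.475.
The CYP1A2 pathway (11% of clearance) rises to 5.6× activity: 0.11 × 5.6 = 0.616.
Non-CYP routes (35%) are unchanged.
CL_new/CL_old = 0.0638 + 0.475 + 0.616 + 0.35 = 1.5048.
New steady-state plasma level = 54.9 / 1.5048 = 36 μmol/L (concentration scales inversely with clearance).

36 μmol/L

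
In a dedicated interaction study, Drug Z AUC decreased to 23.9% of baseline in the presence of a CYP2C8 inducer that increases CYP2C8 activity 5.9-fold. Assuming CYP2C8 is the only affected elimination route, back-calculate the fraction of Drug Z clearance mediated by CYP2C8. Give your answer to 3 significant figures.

Call the CYP2C8 fraction fm. After the interaction, CL_new/CL_old = fm × 5.9 + (1 − fm).
AUC ratio = 1 / (new CL fraction), so new CL fraction = 1 / 0.239 = 4.184.
fm × 5.9 + 1 − fm = 4.184  ⇒  fm × (5.9 − 1) = 3.184  ⇒  fm = 0.650.

0.650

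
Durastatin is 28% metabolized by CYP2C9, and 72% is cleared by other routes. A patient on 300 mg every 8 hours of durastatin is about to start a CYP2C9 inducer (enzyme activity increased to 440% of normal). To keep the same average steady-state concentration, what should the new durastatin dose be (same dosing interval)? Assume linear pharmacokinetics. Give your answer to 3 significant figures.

The CYP2C9 pathway (28% of clearance) increases to 4.4× activity: 0.28 × 4.4 = 1.232.
The remaining 72% of clearance is unaffected.
Relative clearance = 1.232 + 0.72 = 1.952.
To maintain the same steady-state level, dose must scale with clearance: new dose = 300 × 1.952 = 586 mg.

586 mg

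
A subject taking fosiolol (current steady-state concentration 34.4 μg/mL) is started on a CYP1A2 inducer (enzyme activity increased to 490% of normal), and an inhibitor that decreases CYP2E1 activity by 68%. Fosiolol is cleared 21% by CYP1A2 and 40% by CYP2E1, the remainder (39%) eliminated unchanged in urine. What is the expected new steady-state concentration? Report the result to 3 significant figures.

22.2 μg/mL

CYP1A2: 0.21 × 4.9 = 1.029
CYP2E1: 0.4 × 0.32 = 0.128
Other: 0.39 (unchanged)
Relative clearance = 1.029 + 0.128 + 0.39 = 1.547.
New steady-state concentration = 34.4 / 1.547 = 22.2 μg/mL (concentration scales inversely with clearance).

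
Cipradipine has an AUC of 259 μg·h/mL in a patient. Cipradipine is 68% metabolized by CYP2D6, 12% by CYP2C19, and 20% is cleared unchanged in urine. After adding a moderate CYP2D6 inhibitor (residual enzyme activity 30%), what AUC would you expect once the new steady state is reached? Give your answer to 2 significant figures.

4.9 × 10² μg·h/mL

CYP2D6: 0.68 × 0.3 = 0.204
CYP2C19: 0.12 (unchanged)
Other: 0.2 (unchanged)
Relative clearance = 0.204 + 0.12 + 0.2 = 0.524.
AUC ∝ 1/CL, so new value = 259 / 0.524 = 4.9 × 10² μg·h/mL.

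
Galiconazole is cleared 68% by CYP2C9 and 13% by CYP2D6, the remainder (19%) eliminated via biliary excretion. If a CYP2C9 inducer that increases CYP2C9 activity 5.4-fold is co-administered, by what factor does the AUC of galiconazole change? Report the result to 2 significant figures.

The CYP2C9 pathway (68% of clearance) increases to 5.4× activity: 0.68 × 5.4 = 3.672.
CYP2D6 (13%) and the residual 19% are unaffected.
CL_new/CL_old = 3.672 + 0.13 + 0.19 = 3.992.
AUC is inversely proportional to clearance, so the fold-change is 1 / 3.992 = 0.25.

0.25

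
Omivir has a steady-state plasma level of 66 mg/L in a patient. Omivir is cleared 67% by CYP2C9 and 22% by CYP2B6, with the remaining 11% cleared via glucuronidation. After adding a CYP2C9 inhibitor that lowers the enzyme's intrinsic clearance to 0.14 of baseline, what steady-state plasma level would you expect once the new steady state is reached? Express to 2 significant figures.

1.6 × 10² mg/L

The CYP2C9 pathway (67% of clearance) drops to 0.14× activity: 0.67 × 0.14 = 0.0938.
CYP2B6 (22%) and the residual 11% are unaffected.
New clearance relative to baseline: 0.0938 + 0.22 + 0.11 = 0.4238.
With dosing unchanged, steady-state plasma level scales as 1/CL: 66 / 0.4238 = 1.6 × 10² mg/L.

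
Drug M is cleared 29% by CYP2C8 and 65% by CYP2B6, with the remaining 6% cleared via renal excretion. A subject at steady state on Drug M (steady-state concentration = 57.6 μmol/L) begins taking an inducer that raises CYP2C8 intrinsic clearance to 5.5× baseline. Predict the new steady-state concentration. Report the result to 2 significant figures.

The CYP2C8 pathway (29% of clearance) increases to 5.5× activity: 0.29 × 5.5 = 1.595.
CYP2B6 (65%) and the residual 6% are unaffected.
Relative clearance = 1.595 + 0.65 + 0.06 = 2.305.
New steady-state concentration = baseline ÷ relative clearance = 57.6 / 2.305 = 25 μmol/L.

25 μmol/L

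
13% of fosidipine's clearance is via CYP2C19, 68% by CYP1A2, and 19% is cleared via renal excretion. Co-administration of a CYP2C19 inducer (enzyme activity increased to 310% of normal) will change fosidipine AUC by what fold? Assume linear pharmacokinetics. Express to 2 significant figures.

0.79

CYP2C19: 0.13 × 3.1 = 0.403
CYP1A2: 0.68 (unchanged)
Other: 0.19 (unchanged)
Relative clearance = 0.403 + 0.68 + 0.19 = 1.273.
Since AUC ∝ 1/CL, the ratio is 1 / 1.273 = 0.79.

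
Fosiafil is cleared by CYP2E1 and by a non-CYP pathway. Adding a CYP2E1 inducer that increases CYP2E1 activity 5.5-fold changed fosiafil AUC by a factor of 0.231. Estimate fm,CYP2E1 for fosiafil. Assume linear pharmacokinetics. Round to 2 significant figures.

CL'/CL = 1 / 0.231 = 4.329
5.5·fm + (1 − fm) = 4.329
fm = (4.329 − 1) / (5.5 − 1) = 0.74

0.74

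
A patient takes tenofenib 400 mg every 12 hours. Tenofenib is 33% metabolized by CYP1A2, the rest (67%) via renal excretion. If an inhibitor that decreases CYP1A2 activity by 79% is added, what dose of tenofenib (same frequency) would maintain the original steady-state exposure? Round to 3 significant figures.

296 mg

CYP1A2: 0.33 × 0.21 = 0.0693
Other: 0.67 (unchanged)
Relative clearance = 0.0693 + 0.67 = 0.7393.
Css,avg = (dose rate)/CL, so holding Css fixed requires dose ∝ CL: 400 × 0.7393 = 296 mg.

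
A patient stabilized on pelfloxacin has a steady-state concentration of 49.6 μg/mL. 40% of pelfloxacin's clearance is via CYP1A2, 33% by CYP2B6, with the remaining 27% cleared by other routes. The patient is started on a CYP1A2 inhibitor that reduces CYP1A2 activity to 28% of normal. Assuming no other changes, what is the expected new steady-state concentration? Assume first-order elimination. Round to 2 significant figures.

70 μg/mL

CYP1A2: 0.4 × 0.28 = 0.112
CYP2B6: 0.33 (unchanged)
Other: 0.27 (unchanged)
New clearance relative to baseline: 0.112 + 0.33 + 0.27 = 0.712.
Steady-state concentration ∝ 1/CL, so new value = 49.6 / 0.712 = 70 μg/mL.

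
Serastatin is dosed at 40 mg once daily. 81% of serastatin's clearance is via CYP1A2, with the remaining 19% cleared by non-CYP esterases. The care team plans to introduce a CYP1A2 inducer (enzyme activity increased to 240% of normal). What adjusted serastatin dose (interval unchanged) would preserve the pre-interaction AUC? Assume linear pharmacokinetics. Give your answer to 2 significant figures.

The CYP1A2 pathway (81% of clearance) rises to 2.4× activity: 0.81 × 2.4 = 1.944.
The remaining 19% of clearance is unaffected.
New clearance relative to baseline: 1.944 + 0.19 = 2.134.
Exposure is unchanged when dose changes in proportion to clearance. New dose = 40 mg × 2.134 = 85 mg.

85 mg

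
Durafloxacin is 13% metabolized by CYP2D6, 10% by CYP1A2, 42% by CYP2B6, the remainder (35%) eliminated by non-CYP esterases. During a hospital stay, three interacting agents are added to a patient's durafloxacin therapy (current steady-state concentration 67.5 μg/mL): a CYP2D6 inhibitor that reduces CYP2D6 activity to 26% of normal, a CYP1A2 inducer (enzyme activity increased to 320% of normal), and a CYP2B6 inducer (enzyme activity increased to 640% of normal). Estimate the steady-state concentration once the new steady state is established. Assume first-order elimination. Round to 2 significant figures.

20 μg/mL

CYP2D6: 0.13 × 0.26 = 0.0338
CYP1A2: 0.1 × 3.2 = 0.32
CYP2B6: 0.42 × 6.4 = 2.688
Other: 0.35 (unchanged)
Relative clearance = 0.0338 + 0.32 + 2.688 + 0.35 = 3.3918.
New steady-state concentration = 67.5 / 3.3918 = 20 μg/mL (concentration scales inversely with clearance).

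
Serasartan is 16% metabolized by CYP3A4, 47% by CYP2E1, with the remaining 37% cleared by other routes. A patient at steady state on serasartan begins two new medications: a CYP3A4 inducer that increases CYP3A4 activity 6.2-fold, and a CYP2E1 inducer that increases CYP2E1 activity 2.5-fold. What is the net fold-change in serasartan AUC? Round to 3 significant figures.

CYP3A4: 0.16 × 6.2 = 0.992
CYP2E1: 0.47 × 2.5 = 1.175
Other: 0.37 (unchanged)
Relative clearance = 0.992 + 1.175 + 0.37 = 2.537.
AUC ∝ 1/CL: fold-change = 1 / 2.537 = 0.394.

0.394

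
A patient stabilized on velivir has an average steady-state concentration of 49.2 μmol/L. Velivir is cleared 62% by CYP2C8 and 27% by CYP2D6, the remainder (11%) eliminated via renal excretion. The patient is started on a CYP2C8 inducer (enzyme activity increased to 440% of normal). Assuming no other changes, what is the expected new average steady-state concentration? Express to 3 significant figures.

15.8 μmol/L

CYP2C8: 0.62 × 4.4 = 2.728
CYP2D6: 0.27 (unchanged)
Other: 0.11 (unchanged)
Relative clearance = 2.728 + 0.27 + 0.11 = 3.108.
New average steady-state concentration = baseline ÷ relative clearance = 49.2 / 3.108 = 15.8 μmol/L.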